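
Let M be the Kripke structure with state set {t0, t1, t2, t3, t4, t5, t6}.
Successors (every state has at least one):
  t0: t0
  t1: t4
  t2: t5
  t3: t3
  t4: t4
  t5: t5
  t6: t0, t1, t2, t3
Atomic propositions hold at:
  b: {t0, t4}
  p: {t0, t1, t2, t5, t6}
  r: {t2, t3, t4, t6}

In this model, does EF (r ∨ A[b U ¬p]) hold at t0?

Sat(¬p) = {t3, t4}
A[b U ¬p]: least fixpoint, start Z0 = Sat(¬p) = {t3, t4}, add states in Sat(b) with every successor in Z. Already a fixed point.
Sat(A[b U ¬p]) = {t3, t4}
Sat(r ∨ A[b U ¬p]) = {t2, t3, t4, t6}
EF (r ∨ A[b U ¬p]): least fixpoint, start Z0 = {t2, t3, t4, t6}, add states with some successor in Z. Z1 = {t1, t2, t3, t4, t6}; fixed.
Sat(EF (r ∨ A[b U ¬p])) = {t1, t2, t3, t4, t6}
t0 ∉ Sat(EF (r ∨ A[b U ¬p])) = {t1, t2, t3, t4, t6}, so the formula does not hold at t0.

No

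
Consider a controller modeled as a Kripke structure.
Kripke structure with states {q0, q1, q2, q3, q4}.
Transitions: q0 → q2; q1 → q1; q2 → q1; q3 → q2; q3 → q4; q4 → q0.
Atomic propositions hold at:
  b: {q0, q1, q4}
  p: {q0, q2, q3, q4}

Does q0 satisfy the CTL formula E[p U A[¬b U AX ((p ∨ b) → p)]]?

Yes

Sat(¬b) = {q2, q3}
Sat(p ∨ b) = {q0, q1, q2, q3, q4}
Sat((p ∨ b) → p) = {q0, q2, q3, q4}
Sat(AX ((p ∨ b) → p)) = {s : every successor in {q0, q2, q3, q4}} = {q0, q3, q4}
A[¬b U AX ((p ∨ b) → p)]: least fixpoint, start Z0 = Sat(AX ((p ∨ b) → p)) = {q0, q3, q4}, add states in Sat(¬b) with every successor in Z. Already a fixed point.
Sat(A[¬b U AX ((p ∨ b) → p)]) = {q0, q3, q4}
E[p U A[¬b U AX ((p ∨ b) → p)]]: least fixpoint, start Z0 = Sat(A[¬b U AX ((p ∨ b) → p)]) = {q0, q3, q4}, add states in Sat(p) with some successor in Z. Already a fixed point.
Sat(E[p U A[¬b U AX ((p ∨ b) → p)]]) = {q0, q3, q4}
q0 ∈ Sat(E[p U A[¬b U AX ((p ∨ b) → p)]]) = {q0, q3, q4}, so the formula holds at q0.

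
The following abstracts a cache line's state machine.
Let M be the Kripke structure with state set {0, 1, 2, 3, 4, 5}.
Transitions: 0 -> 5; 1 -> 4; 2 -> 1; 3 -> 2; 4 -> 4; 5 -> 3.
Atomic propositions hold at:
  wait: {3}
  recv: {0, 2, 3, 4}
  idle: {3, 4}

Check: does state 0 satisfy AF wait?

AF wait: least fixpoint, start Z0 = {3}, add states with every successor in Z. Z1 = {3, 5}; Z2 = {0, 3, 5}; fixed.
Sat(AF wait) = {0, 3, 5}
0 ∈ Sat(AF wait) = {0, 3, 5}, so the formula holds at 0.

Yes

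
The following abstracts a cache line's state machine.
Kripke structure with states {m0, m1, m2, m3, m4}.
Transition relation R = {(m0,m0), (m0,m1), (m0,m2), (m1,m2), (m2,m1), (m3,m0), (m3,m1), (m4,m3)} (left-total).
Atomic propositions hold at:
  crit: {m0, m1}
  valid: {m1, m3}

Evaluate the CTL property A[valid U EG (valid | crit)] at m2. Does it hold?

No

Sat(valid | crit) = {m0, m1, m3}
EG (valid | crit): greatest fixpoint, start Z0 = {m0, m1, m3}, keep only states in Sat with some successor in Z. Z1 = {m0, m3}; fixed.
Sat(EG (valid | crit)) = {m0, m3}
A[valid U EG (valid | crit)]: least fixpoint, start Z0 = Sat(EG (valid | crit)) = {m0, m3}, add states in Sat(valid) with every successor in Z. Already a fixed point.
Sat(A[valid U EG (valid | crit)]) = {m0, m3}
m2 ∉ Sat(A[valid U EG (valid | crit)]) = {m0, m3}, so the formula does not hold at m2.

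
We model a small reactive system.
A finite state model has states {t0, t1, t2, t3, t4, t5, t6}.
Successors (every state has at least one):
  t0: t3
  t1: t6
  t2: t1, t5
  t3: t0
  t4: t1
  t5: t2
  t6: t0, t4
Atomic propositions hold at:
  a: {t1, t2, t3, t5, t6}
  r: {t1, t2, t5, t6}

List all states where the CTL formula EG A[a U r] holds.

{t2, t5}

A[a U r]: least fixpoint, start Z0 = Sat(r) = {t1, t2, t5, t6}, add states in Sat(a) with every successor in Z. Already a fixed point.
Sat(A[a U r]) = {t1, t2, t5, t6}
EG A[a U r]: greatest fixpoint, start Z0 = {t1, t2, t5, t6}, keep only states in Sat with some successor in Z. Z1 = {t1, t2, t5}; Z2 = {t2, t5}; fixed.
Sat(EG A[a U r]) = {t2, t5}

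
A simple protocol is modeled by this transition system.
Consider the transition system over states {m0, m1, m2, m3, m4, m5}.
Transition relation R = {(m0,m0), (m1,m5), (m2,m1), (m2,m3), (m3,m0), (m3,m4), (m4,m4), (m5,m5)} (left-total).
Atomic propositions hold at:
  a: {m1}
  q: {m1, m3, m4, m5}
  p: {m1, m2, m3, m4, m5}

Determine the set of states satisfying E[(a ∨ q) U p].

{m1, m2, m3, m4, m5}

Sat(a ∨ q) = {m1, m3, m4, m5}
E[(a ∨ q) U p]: least fixpoint, start Z0 = Sat(p) = {m1, m2, m3, m4, m5}, add states in Sat(a ∨ q) with some successor in Z. Already a fixed point.
Sat(E[(a ∨ q) U p]) = {m1, m2, m3, m4, m5}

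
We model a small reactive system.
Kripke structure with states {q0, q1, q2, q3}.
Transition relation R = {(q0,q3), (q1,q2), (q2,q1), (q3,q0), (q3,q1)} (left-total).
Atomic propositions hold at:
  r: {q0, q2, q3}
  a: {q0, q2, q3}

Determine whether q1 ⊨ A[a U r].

No

A[a U r]: least fixpoint, start Z0 = Sat(r) = {q0, q2, q3}, add states in Sat(a) with every successor in Z. Already a fixed point.
Sat(A[a U r]) = {q0, q2, q3}
q1 ∉ Sat(A[a U r]) = {q0, q2, q3}, so the formula does not hold at q1.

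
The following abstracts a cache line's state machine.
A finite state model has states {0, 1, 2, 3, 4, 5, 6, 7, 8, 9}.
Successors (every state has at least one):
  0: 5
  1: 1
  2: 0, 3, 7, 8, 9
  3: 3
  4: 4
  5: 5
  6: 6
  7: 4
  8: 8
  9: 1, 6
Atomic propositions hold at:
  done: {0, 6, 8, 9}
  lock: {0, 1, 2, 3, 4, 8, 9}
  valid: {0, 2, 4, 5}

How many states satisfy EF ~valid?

7

Sat(~valid) = {1, 3, 6, 7, 8, 9}
EF ~valid: least fixpoint, start Z0 = {1, 3, 6, 7, 8, 9}, add states with some successor in Z. Z1 = {1, 2, 3, 6, 7, 8, 9}; fixed.
Sat(EF ~valid) = {1, 2, 3, 6, 7, 8, 9}
|Sat(EF ~valid)| = |{1, 2, 3, 6, 7, 8, 9}| = 7.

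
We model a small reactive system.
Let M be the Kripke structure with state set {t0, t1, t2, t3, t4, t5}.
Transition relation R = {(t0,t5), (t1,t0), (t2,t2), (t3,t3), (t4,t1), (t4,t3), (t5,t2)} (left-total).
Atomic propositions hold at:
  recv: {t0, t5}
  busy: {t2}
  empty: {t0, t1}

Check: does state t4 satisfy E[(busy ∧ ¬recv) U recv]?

No

Sat(¬recv) = {t1, t2, t3, t4}
Sat(busy ∧ ¬recv) = {t2}
E[(busy ∧ ¬recv) U recv]: least fixpoint, start Z0 = Sat(recv) = {t0, t5}, add states in Sat(busy ∧ ¬recv) with some successor in Z. Already a fixed point.
Sat(E[(busy ∧ ¬recv) U recv]) = {t0, t5}
t4 ∉ Sat(E[(busy ∧ ¬recv) U recv]) = {t0, t5}, so the formula does not hold at t4.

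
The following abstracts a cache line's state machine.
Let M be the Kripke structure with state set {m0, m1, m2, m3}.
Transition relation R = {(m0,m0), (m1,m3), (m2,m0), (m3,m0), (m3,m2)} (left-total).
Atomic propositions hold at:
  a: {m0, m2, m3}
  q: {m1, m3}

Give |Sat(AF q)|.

2

AF q: least fixpoint, start Z0 = {m1, m3}, add states with every successor in Z. Already a fixed point.
Sat(AF q) = {m1, m3}
|Sat(AF q)| = |{m1, m3}| = 2.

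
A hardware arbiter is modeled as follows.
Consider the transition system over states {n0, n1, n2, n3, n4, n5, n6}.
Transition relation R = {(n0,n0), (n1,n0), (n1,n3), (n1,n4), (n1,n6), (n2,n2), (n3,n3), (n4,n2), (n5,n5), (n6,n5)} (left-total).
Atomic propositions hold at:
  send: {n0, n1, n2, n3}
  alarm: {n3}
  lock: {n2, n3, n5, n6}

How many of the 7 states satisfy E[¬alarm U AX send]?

Sat(¬alarm) = {n0, n1, n2, n4, n5, n6}
Sat(AX send) = {s : every successor in {n0, n1, n2, n3}} = {n0, n2, n3, n4}
E[¬alarm U AX send]: least fixpoint, start Z0 = Sat(AX send) = {n0, n2, n3, n4}, add states in Sat(¬alarm) with some successor in Z. Z1 = {n0, n1, n2, n3, n4}; fixed.
Sat(E[¬alarm U AX send]) = {n0, n1, n2, n3, n4}
|Sat(E[¬alarm U AX send])| = |{n0, n1, n2, n3, n4}| = 5.

5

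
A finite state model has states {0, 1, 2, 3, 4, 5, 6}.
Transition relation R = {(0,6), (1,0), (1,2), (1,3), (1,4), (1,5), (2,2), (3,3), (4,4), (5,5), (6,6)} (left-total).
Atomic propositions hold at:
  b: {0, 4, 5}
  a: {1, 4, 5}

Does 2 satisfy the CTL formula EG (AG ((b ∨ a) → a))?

Sat(b ∨ a) = {0, 1, 4, 5}
Sat((b ∨ a) → a) = {1, 2, 3, 4, 5, 6}
AG ((b ∨ a) → a): greatest fixpoint, start Z0 = {1, 2, 3, 4, 5, 6}, keep only states in Sat with every successor in Z. Z1 = {2, 3, 4, 5, 6}; fixed.
Sat(AG ((b ∨ a) → a)) = {2, 3, 4, 5, 6}
EG (AG ((b ∨ a) → a)): greatest fixpoint, start Z0 = {2, 3, 4, 5, 6}, keep only states in Sat with some successor in Z. Already a fixed point.
Sat(EG (AG ((b ∨ a) → a))) = {2, 3, 4, 5, 6}
2 ∈ Sat(EG (AG ((b ∨ a) → a))) = {2, 3, 4, 5, 6}, so the formula holds at 2.

Yes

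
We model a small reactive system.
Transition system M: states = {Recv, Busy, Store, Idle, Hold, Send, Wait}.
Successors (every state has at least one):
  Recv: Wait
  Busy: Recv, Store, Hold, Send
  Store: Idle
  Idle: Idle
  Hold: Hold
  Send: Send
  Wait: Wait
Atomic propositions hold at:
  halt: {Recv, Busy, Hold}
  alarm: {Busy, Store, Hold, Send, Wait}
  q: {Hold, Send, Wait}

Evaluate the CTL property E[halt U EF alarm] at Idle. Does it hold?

No

EF alarm: least fixpoint, start Z0 = {Busy, Store, Hold, Send, Wait}, add states with some successor in Z. Z1 = {Recv, Busy, Store, Hold, Send, Wait}; fixed.
Sat(EF alarm) = {Recv, Busy, Store, Hold, Send, Wait}
E[halt U EF alarm]: least fixpoint, start Z0 = Sat(EF alarm) = {Recv, Busy, Store, Hold, Send, Wait}, add states in Sat(halt) with some successor in Z. Already a fixed point.
Sat(E[halt U EF alarm]) = {Recv, Busy, Store, Hold, Send, Wait}
Idle ∉ Sat(E[halt U EF alarm]) = {Recv, Busy, Store, Hold, Send, Wait}, so the formula does not hold at Idle.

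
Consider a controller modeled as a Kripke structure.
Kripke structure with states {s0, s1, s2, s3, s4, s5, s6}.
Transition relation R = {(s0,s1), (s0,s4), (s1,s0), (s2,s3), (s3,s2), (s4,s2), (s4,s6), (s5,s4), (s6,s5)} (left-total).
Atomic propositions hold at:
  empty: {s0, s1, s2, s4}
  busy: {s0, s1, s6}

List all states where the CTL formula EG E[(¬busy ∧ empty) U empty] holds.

{s0, s1}

Sat(¬busy) = {s2, s3, s4, s5}
Sat(¬busy ∧ empty) = {s2, s4}
E[(¬busy ∧ empty) U empty]: least fixpoint, start Z0 = Sat(empty) = {s0, s1, s2, s4}, add states in Sat(¬busy ∧ empty) with some successor in Z. Already a fixed point.
Sat(E[(¬busy ∧ empty) U empty]) = {s0, s1, s2, s4}
EG E[(¬busy ∧ empty) U empty]: greatest fixpoint, start Z0 = {s0, s1, s2, s4}, keep only states in Sat with some successor in Z. Z1 = {s0, s1, s4}; Z2 = {s0, s1}; fixed.
Sat(EG E[(¬busy ∧ empty) U empty]) = {s0, s1}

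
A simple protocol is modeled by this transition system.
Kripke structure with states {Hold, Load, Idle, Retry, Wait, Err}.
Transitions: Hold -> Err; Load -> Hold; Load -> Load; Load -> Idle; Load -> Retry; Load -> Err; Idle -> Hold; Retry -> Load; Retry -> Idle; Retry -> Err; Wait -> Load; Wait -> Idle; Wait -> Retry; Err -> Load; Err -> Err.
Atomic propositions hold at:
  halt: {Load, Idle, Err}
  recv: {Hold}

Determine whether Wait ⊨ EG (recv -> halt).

Yes

Sat(recv -> halt) = {Load, Idle, Retry, Wait, Err}
EG (recv -> halt): greatest fixpoint, start Z0 = {Load, Idle, Retry, Wait, Err}, keep only states in Sat with some successor in Z. Z1 = {Load, Retry, Wait, Err}; fixed.
Sat(EG (recv -> halt)) = {Load, Retry, Wait, Err}
Wait ∈ Sat(EG (recv -> halt)) = {Load, Retry, Wait, Err}, so the formula holds at Wait.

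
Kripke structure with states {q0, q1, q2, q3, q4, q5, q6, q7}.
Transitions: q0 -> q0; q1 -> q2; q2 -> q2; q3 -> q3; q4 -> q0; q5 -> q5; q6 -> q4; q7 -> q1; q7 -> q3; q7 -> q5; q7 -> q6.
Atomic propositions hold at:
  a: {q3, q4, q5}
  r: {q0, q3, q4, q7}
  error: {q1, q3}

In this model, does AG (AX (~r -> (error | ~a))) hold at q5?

Sat(~r) = {q1, q2, q5, q6}
Sat(~a) = {q0, q1, q2, q6, q7}
Sat(error | ~a) = {q0, q1, q2, q3, q6, q7}
Sat(~r -> (error | ~a)) = {q0, q1, q2, q3, q4, q6, q7}
Sat(AX (~r -> (error | ~a))) = {s : every successor in {q0, q1, q2, q3, q4, q6, q7}} = {q0, q1, q2, q3, q4, q6}
AG (AX (~r -> (error | ~a))): greatest fixpoint, start Z0 = {q0, q1, q2, q3, q4, q6}, keep only states in Sat with every successor in Z. Already a fixed point.
Sat(AG (AX (~r -> (error | ~a)))) = {q0, q1, q2, q3, q4, q6}
q5 ∉ Sat(AG (AX (~r -> (error | ~a)))) = {q0, q1, q2, q3, q4, q6}, so the formula does not hold at q5.

No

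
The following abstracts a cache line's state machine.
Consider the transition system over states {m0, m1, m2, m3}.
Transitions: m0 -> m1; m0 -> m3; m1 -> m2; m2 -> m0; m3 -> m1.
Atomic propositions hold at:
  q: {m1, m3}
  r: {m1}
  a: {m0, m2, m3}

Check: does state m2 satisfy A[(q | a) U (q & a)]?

No

Sat(q | a) = {m0, m1, m2, m3}
Sat(q & a) = {m3}
A[(q | a) U (q & a)]: least fixpoint, start Z0 = Sat((q & a)) = {m3}, add states in Sat(q | a) with every successor in Z. Already a fixed point.
Sat(A[(q | a) U (q & a)]) = {m3}
m2 ∉ Sat(A[(q | a) U (q & a)]) = {m3}, so the formula does not hold at m2.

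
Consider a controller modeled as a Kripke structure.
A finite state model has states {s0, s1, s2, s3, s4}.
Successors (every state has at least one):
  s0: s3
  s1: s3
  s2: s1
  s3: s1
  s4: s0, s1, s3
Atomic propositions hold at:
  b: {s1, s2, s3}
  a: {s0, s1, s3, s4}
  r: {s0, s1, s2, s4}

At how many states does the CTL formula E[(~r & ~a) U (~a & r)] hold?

Sat(~r) = {s3}
Sat(~a) = {s2}
Sat(~r & ~a) = ∅
Sat(~a & r) = {s2}
E[(~r & ~a) U (~a & r)]: least fixpoint, start Z0 = Sat((~a & r)) = {s2}, add states in Sat(~r & ~a) with some successor in Z. Already a fixed point.
Sat(E[(~r & ~a) U (~a & r)]) = {s2}
|Sat(E[(~r & ~a) U (~a & r)])| = |{s2}| = 1.

1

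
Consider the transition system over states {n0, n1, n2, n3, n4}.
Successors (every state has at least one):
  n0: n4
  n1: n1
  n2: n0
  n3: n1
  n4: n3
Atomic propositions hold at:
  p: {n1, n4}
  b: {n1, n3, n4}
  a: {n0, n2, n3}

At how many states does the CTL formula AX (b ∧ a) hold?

Sat(b ∧ a) = {n3}
Sat(AX (b ∧ a)) = {s : every successor in {n3}} = {n4}
|Sat(AX (b ∧ a))| = |{n4}| = 1.

1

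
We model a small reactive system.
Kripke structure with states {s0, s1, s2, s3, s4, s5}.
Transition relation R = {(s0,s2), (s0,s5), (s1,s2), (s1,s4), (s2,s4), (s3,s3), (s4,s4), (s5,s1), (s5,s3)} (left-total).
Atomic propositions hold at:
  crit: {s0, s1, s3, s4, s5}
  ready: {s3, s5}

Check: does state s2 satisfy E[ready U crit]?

E[ready U crit]: least fixpoint, start Z0 = Sat(crit) = {s0, s1, s3, s4, s5}, add states in Sat(ready) with some successor in Z. Already a fixed point.
Sat(E[ready U crit]) = {s0, s1, s3, s4, s5}
s2 ∉ Sat(E[ready U crit]) = {s0, s1, s3, s4, s5}, so the formula does not hold at s2.

No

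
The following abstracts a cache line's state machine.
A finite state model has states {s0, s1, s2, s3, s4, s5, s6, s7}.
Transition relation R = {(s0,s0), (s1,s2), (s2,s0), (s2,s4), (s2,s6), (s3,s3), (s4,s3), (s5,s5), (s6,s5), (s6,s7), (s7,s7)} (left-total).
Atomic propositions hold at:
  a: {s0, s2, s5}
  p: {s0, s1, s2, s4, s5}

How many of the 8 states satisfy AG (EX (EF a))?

2

EF a: least fixpoint, start Z0 = {s0, s2, s5}, add states with some successor in Z. Z1 = {s0, s1, s2, s5, s6}; fixed.
Sat(EF a) = {s0, s1, s2, s5, s6}
Sat(EX (EF a)) = {s : some successor in {s0, s1, s2, s5, s6}} = {s0, s1, s2, s5, s6}
AG (EX (EF a)): greatest fixpoint, start Z0 = {s0, s1, s2, s5, s6}, keep only states in Sat with every successor in Z. Z1 = {s0, s1, s5}; Z2 = {s0, s5}; fixed.
Sat(AG (EX (EF a))) = {s0, s5}
|Sat(AG (EX (EF a)))| = |{s0, s5}| = 2.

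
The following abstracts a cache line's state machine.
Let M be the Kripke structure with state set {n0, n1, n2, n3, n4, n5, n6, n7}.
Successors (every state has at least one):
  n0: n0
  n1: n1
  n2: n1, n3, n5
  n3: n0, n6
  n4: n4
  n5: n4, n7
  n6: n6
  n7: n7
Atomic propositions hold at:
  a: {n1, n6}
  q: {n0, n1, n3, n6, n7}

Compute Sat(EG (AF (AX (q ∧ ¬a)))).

Sat(¬a) = {n0, n2, n3, n4, n5, n7}
Sat(q ∧ ¬a) = {n0, n3, n7}
Sat(AX (q ∧ ¬a)) = {s : every successor in {n0, n3, n7}} = {n0, n7}
AF (AX (q ∧ ¬a)): least fixpoint, start Z0 = {n0, n7}, add states with every successor in Z. Already a fixed point.
Sat(AF (AX (q ∧ ¬a))) = {n0, n7}
EG (AF (AX (q ∧ ¬a))): greatest fixpoint, start Z0 = {n0, n7}, keep only states in Sat with some successor in Z. Already a fixed point.
Sat(EG (AF (AX (q ∧ ¬a)))) = {n0, n7}

{n0, n7}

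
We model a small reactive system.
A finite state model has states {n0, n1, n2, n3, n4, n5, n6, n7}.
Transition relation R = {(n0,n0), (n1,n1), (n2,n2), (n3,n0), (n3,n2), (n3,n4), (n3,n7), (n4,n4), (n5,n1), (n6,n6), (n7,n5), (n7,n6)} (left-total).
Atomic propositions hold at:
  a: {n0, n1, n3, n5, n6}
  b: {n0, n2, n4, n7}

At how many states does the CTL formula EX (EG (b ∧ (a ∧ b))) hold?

Sat(a ∧ b) = {n0}
Sat(b ∧ (a ∧ b)) = {n0}
EG (b ∧ (a ∧ b)): greatest fixpoint, start Z0 = {n0}, keep only states in Sat with some successor in Z. Already a fixed point.
Sat(EG (b ∧ (a ∧ b))) = {n0}
Sat(EX (EG (b ∧ (a ∧ b)))) = {s : some successor in {n0}} = {n0, n3}
|Sat(EX (EG (b ∧ (a ∧ b))))| = |{n0, n3}| = 2.

2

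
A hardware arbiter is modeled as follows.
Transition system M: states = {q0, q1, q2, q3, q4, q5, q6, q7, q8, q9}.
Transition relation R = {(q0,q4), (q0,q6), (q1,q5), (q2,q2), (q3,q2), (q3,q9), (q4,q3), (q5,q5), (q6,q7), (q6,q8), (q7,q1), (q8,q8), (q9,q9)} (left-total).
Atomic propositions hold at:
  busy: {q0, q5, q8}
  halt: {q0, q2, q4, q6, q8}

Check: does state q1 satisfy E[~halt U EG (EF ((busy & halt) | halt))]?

Sat(~halt) = {q1, q3, q5, q7, q9}
Sat(busy & halt) = {q0, q8}
Sat((busy & halt) | halt) = {q0, q2, q4, q6, q8}
EF ((busy & halt) | halt): least fixpoint, start Z0 = {q0, q2, q4, q6, q8}, add states with some successor in Z. Z1 = {q0, q2, q3, q4, q6, q8}; fixed.
Sat(EF ((busy & halt) | halt)) = {q0, q2, q3, q4, q6, q8}
EG (EF ((busy & halt) | halt)): greatest fixpoint, start Z0 = {q0, q2, q3, q4, q6, q8}, keep only states in Sat with some successor in Z. Already a fixed point.
Sat(EG (EF ((busy & halt) | halt))) = {q0, q2, q3, q4, q6, q8}
E[~halt U EG (EF ((busy & halt) | halt))]: least fixpoint, start Z0 = Sat(EG (EF ((busy & halt) | halt))) = {q0, q2, q3, q4, q6, q8}, add states in Sat(~halt) with some successor in Z. Already a fixed point.
Sat(E[~halt U EG (EF ((busy & halt) | halt))]) = {q0, q2, q3, q4, q6, q8}
q1 ∉ Sat(E[~halt U EG (EF ((busy & halt) | halt))]) = {q0, q2, q3, q4, q6, q8}, so the formula does not hold at q1.

No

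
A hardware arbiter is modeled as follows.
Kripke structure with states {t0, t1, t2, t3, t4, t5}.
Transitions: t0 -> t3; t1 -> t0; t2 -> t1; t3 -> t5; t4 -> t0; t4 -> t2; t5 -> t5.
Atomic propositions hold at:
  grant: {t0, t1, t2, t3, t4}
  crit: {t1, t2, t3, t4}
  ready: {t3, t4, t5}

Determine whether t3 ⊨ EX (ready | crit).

Sat(ready | crit) = {t1, t2, t3, t4, t5}
Sat(EX (ready | crit)) = {s : some successor in {t1, t2, t3, t4, t5}} = {t0, t2, t3, t4, t5}
t3 ∈ Sat(EX (ready | crit)) = {t0, t2, t3, t4, t5}, so the formula holds at t3.

Yes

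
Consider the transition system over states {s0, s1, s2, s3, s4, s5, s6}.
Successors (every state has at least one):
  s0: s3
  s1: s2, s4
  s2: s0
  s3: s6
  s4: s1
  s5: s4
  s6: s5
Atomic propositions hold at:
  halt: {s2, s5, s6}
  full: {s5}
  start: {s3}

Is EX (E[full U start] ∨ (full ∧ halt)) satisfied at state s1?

No

E[full U start]: least fixpoint, start Z0 = Sat(start) = {s3}, add states in Sat(full) with some successor in Z. Already a fixed point.
Sat(E[full U start]) = {s3}
Sat(full ∧ halt) = {s5}
Sat(E[full U start] ∨ (full ∧ halt)) = {s3, s5}
Sat(EX (E[full U start] ∨ (full ∧ halt))) = {s : some successor in {s3, s5}} = {s0, s6}
s1 ∉ Sat(EX (E[full U start] ∨ (full ∧ halt))) = {s0, s6}, so the formula does not hold at s1.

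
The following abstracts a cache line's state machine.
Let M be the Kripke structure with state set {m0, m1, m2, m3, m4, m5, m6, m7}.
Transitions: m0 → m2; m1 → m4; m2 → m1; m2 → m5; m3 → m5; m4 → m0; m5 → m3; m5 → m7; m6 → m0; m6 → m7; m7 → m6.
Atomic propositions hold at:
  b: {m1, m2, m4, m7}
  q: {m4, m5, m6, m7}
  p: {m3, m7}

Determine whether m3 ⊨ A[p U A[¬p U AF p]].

Sat(¬p) = {m0, m1, m2, m4, m5, m6}
AF p: least fixpoint, start Z0 = {m3, m7}, add states with every successor in Z. Z1 = {m3, m5, m7}; fixed.
Sat(AF p) = {m3, m5, m7}
A[¬p U AF p]: least fixpoint, start Z0 = Sat(AF p) = {m3, m5, m7}, add states in Sat(¬p) with every successor in Z. Already a fixed point.
Sat(A[¬p U AF p]) = {m3, m5, m7}
A[p U A[¬p U AF p]]: least fixpoint, start Z0 = Sat(A[¬p U AF p]) = {m3, m5, m7}, add states in Sat(p) with every successor in Z. Already a fixed point.
Sat(A[p U A[¬p U AF p]]) = {m3, m5, m7}
m3 ∈ Sat(A[p U A[¬p U AF p]]) = {m3, m5, m7}, so the formula holds at m3.

Yes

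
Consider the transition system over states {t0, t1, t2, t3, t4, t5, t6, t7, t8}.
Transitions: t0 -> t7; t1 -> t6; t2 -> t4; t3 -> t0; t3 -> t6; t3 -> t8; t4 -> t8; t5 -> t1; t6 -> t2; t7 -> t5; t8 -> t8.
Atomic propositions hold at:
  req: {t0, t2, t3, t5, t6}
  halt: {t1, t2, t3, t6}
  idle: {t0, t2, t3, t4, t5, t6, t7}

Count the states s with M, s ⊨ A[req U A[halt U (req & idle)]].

Sat(req & idle) = {t0, t2, t3, t5, t6}
A[halt U (req & idle)]: least fixpoint, start Z0 = Sat((req & idle)) = {t0, t2, t3, t5, t6}, add states in Sat(halt) with every successor in Z. Z1 = {t0, t1, t2, t3, t5, t6}; fixed.
Sat(A[halt U (req & idle)]) = {t0, t1, t2, t3, t5, t6}
A[req U A[halt U (req & idle)]]: least fixpoint, start Z0 = Sat(A[halt U (req & idle)]) = {t0, t1, t2, t3, t5, t6}, add states in Sat(req) with every successor in Z. Already a fixed point.
Sat(A[req U A[halt U (req & idle)]]) = {t0, t1, t2, t3, t5, t6}
|Sat(A[req U A[halt U (req & idle)]])| = |{t0, t1, t2, t3, t5, t6}| = 6.

6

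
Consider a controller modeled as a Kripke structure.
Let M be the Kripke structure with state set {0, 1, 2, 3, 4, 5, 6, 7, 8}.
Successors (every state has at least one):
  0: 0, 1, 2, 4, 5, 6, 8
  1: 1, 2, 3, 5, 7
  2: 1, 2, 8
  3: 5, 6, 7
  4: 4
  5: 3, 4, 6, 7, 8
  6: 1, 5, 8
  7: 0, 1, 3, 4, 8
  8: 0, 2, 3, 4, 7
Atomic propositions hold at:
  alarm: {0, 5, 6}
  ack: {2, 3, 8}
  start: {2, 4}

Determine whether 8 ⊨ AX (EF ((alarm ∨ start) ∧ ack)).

Sat(alarm ∨ start) = {0, 2, 4, 5, 6}
Sat((alarm ∨ start) ∧ ack) = {2}
EF ((alarm ∨ start) ∧ ack): least fixpoint, start Z0 = {2}, add states with some successor in Z. Z1 = {0, 1, 2, 8}; Z2 = {0, 1, 2, 5, 6, 7, 8}; Z3 = {0, 1, 2, 3, 5, 6, 7, 8}; fixed.
Sat(EF ((alarm ∨ start) ∧ ack)) = {0, 1, 2, 3, 5, 6, 7, 8}
Sat(AX (EF ((alarm ∨ start) ∧ ack))) = {s : every successor in {0, 1, 2, 3, 5, 6, 7, 8}} = {1, 2, 3, 6}
8 ∉ Sat(AX (EF ((alarm ∨ start) ∧ ack))) = {1, 2, 3, 6}, so the formula does not hold at 8.

No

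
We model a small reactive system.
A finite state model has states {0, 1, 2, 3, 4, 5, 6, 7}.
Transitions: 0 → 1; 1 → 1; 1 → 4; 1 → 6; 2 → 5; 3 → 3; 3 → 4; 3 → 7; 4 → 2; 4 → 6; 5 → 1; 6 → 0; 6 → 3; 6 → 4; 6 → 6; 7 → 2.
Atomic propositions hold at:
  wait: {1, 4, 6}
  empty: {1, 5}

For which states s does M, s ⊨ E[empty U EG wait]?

{1, 4, 5, 6}

EG wait: greatest fixpoint, start Z0 = {1, 4, 6}, keep only states in Sat with some successor in Z. Already a fixed point.
Sat(EG wait) = {1, 4, 6}
E[empty U EG wait]: least fixpoint, start Z0 = Sat(EG wait) = {1, 4, 6}, add states in Sat(empty) with some successor in Z. Z1 = {1, 4, 5, 6}; fixed.
Sat(E[empty U EG wait]) = {1, 4, 5, 6}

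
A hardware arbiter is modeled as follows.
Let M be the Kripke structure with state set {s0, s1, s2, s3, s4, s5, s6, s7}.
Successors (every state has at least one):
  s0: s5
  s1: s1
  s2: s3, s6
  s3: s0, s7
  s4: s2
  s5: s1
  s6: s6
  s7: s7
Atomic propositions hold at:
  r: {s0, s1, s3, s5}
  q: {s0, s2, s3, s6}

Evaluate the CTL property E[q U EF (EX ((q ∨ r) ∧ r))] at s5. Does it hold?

Yes

Sat(q ∨ r) = {s0, s1, s2, s3, s5, s6}
Sat((q ∨ r) ∧ r) = {s0, s1, s3, s5}
Sat(EX ((q ∨ r) ∧ r)) = {s : some successor in {s0, s1, s3, s5}} = {s0, s1, s2, s3, s5}
EF (EX ((q ∨ r) ∧ r)): least fixpoint, start Z0 = {s0, s1, s2, s3, s5}, add states with some successor in Z. Z1 = {s0, s1, s2, s3, s4, s5}; fixed.
Sat(EF (EX ((q ∨ r) ∧ r))) = {s0, s1, s2, s3, s4, s5}
E[q U EF (EX ((q ∨ r) ∧ r))]: least fixpoint, start Z0 = Sat(EF (EX ((q ∨ r) ∧ r))) = {s0, s1, s2, s3, s4, s5}, add states in Sat(q) with some successor in Z. Already a fixed point.
Sat(E[q U EF (EX ((q ∨ r) ∧ r))]) = {s0, s1, s2, s3, s4, s5}
s5 ∈ Sat(E[q U EF (EX ((q ∨ r) ∧ r))]) = {s0, s1, s2, s3, s4, s5}, so the formula holds at s5.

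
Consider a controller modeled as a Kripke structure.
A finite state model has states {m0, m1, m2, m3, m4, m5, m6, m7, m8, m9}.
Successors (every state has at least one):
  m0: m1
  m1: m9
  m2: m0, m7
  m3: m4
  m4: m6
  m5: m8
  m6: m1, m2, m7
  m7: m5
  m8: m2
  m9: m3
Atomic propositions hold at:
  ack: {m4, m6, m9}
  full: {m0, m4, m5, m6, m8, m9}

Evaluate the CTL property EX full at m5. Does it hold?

Sat(EX full) = {s : some successor in {m0, m4, m5, m6, m8, m9}} = {m1, m2, m3, m4, m5, m7}
m5 ∈ Sat(EX full) = {m1, m2, m3, m4, m5, m7}, so the formula holds at m5.

Yes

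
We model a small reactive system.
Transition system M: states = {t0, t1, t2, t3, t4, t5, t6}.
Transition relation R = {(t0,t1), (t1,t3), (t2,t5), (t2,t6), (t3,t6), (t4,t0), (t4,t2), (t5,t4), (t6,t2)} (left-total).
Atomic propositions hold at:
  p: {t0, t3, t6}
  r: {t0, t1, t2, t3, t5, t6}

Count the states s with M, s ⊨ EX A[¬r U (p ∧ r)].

Sat(¬r) = {t4}
Sat(p ∧ r) = {t0, t3, t6}
A[¬r U (p ∧ r)]: least fixpoint, start Z0 = Sat((p ∧ r)) = {t0, t3, t6}, add states in Sat(¬r) with every successor in Z. Already a fixed point.
Sat(A[¬r U (p ∧ r)]) = {t0, t3, t6}
Sat(EX A[¬r U (p ∧ r)]) = {s : some successor in {t0, t3, t6}} = {t1, t2, t3, t4}
|Sat(EX A[¬r U (p ∧ r)])| = |{t1, t2, t3, t4}| = 4.

4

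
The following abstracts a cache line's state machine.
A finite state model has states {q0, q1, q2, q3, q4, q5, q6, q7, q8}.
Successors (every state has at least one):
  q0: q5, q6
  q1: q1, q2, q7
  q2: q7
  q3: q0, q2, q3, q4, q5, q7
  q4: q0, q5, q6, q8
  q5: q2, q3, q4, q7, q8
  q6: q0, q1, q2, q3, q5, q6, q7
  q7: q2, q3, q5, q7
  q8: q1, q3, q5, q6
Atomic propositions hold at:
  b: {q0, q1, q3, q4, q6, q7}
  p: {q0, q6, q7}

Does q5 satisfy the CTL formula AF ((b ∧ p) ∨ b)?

Sat(b ∧ p) = {q0, q6, q7}
Sat((b ∧ p) ∨ b) = {q0, q1, q3, q4, q6, q7}
AF ((b ∧ p) ∨ b): least fixpoint, start Z0 = {q0, q1, q3, q4, q6, q7}, add states with every successor in Z. Z1 = {q0, q1, q2, q3, q4, q6, q7}; fixed.
Sat(AF ((b ∧ p) ∨ b)) = {q0, q1, q2, q3, q4, q6, q7}
q5 ∉ Sat(AF ((b ∧ p) ∨ b)) = {q0, q1, q2, q3, q4, q6, q7}, so the formula does not hold at q5.

No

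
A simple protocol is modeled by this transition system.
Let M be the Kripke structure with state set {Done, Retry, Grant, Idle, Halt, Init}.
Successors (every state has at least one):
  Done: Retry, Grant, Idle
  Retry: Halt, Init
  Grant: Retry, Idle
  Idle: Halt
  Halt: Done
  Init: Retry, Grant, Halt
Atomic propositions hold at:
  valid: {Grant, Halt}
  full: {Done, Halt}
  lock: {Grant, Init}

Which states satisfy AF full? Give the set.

AF full: least fixpoint, start Z0 = {Done, Halt}, add states with every successor in Z. Z1 = {Done, Idle, Halt}; fixed.
Sat(AF full) = {Done, Idle, Halt}

{Done, Idle, Halt}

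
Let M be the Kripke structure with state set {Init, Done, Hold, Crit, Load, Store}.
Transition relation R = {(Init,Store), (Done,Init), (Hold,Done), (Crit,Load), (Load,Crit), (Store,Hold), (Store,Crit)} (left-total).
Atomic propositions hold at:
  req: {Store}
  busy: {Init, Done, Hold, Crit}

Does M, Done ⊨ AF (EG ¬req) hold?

Sat(¬req) = {Init, Done, Hold, Crit, Load}
EG ¬req: greatest fixpoint, start Z0 = {Init, Done, Hold, Crit, Load}, keep only states in Sat with some successor in Z. Z1 = {Done, Hold, Crit, Load}; Z2 = {Hold, Crit, Load}; Z3 = {Crit, Load}; fixed.
Sat(EG ¬req) = {Crit, Load}
AF (EG ¬req): least fixpoint, start Z0 = {Crit, Load}, add states with every successor in Z. Already a fixed point.
Sat(AF (EG ¬req)) = {Crit, Load}
Done ∉ Sat(AF (EG ¬req)) = {Crit, Load}, so the formula does not hold at Done.

No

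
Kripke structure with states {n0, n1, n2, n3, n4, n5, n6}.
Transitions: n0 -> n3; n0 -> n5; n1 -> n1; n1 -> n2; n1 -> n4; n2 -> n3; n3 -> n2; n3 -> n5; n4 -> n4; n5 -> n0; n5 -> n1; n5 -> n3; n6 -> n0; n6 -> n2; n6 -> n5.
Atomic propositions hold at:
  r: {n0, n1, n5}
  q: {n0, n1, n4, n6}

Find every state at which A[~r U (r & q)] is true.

{n0, n1}

Sat(~r) = {n2, n3, n4, n6}
Sat(r & q) = {n0, n1}
A[~r U (r & q)]: least fixpoint, start Z0 = Sat((r & q)) = {n0, n1}, add states in Sat(~r) with every successor in Z. Already a fixed point.
Sat(A[~r U (r & q)]) = {n0, n1}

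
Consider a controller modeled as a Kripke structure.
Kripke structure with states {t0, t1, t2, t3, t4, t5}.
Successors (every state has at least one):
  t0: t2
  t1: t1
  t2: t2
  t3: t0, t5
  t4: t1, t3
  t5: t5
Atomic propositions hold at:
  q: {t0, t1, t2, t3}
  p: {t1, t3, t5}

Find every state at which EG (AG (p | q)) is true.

Sat(p | q) = {t0, t1, t2, t3, t5}
AG (p | q): greatest fixpoint, start Z0 = {t0, t1, t2, t3, t5}, keep only states in Sat with every successor in Z. Already a fixed point.
Sat(AG (p | q)) = {t0, t1, t2, t3, t5}
EG (AG (p | q)): greatest fixpoint, start Z0 = {t0, t1, t2, t3, t5}, keep only states in Sat with some successor in Z. Already a fixed point.
Sat(EG (AG (p | q))) = {t0, t1, t2, t3, t5}

{t0, t1, t2, t3, t5}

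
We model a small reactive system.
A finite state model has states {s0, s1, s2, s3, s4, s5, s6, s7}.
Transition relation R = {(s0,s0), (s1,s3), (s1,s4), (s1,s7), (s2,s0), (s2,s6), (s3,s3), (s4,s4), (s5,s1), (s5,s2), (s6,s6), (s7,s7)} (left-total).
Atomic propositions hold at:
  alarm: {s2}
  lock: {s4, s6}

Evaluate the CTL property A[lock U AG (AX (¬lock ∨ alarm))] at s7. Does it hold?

Sat(¬lock) = {s0, s1, s2, s3, s5, s7}
Sat(¬lock ∨ alarm) = {s0, s1, s2, s3, s5, s7}
Sat(AX (¬lock ∨ alarm)) = {s : every successor in {s0, s1, s2, s3, s5, s7}} = {s0, s3, s5, s7}
AG (AX (¬lock ∨ alarm)): greatest fixpoint, start Z0 = {s0, s3, s5, s7}, keep only states in Sat with every successor in Z. Z1 = {s0, s3, s7}; fixed.
Sat(AG (AX (¬lock ∨ alarm))) = {s0, s3, s7}
A[lock U AG (AX (¬lock ∨ alarm))]: least fixpoint, start Z0 = Sat(AG (AX (¬lock ∨ alarm))) = {s0, s3, s7}, add states in Sat(lock) with every successor in Z. Already a fixed point.
Sat(A[lock U AG (AX (¬lock ∨ alarm))]) = {s0, s3, s7}
s7 ∈ Sat(A[lock U AG (AX (¬lock ∨ alarm))]) = {s0, s3, s7}, so the formula holds at s7.

Yes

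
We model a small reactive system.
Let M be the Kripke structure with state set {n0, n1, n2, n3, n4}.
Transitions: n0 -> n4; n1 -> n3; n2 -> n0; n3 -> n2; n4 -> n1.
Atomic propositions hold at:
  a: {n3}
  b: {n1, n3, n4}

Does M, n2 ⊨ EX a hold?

Sat(EX a) = {s : some successor in {n3}} = {n1}
n2 ∉ Sat(EX a) = {n1}, so the formula does not hold at n2.

No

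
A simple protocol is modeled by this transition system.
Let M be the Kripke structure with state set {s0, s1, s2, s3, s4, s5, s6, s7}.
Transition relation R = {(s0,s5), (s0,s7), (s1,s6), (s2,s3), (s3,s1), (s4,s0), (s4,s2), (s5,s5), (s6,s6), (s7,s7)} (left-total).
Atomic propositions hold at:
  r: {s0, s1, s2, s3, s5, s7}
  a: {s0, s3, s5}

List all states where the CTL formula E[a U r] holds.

{s0, s1, s2, s3, s5, s7}

E[a U r]: least fixpoint, start Z0 = Sat(r) = {s0, s1, s2, s3, s5, s7}, add states in Sat(a) with some successor in Z. Already a fixed point.
Sat(E[a U r]) = {s0, s1, s2, s3, s5, s7}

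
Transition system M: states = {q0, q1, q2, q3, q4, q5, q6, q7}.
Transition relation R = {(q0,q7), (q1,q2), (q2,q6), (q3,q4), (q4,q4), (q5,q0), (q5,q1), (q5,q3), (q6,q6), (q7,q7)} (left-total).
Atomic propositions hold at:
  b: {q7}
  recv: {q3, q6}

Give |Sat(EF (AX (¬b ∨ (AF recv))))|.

6

Sat(¬b) = {q0, q1, q2, q3, q4, q5, q6}
AF recv: least fixpoint, start Z0 = {q3, q6}, add states with every successor in Z. Z1 = {q2, q3, q6}; Z2 = {q1, q2, q3, q6}; fixed.
Sat(AF recv) = {q1, q2, q3, q6}
Sat(¬b ∨ (AF recv)) = {q0, q1, q2, q3, q4, q5, q6}
Sat(AX (¬b ∨ (AF recv))) = {s : every successor in {q0, q1, q2, q3, q4, q5, q6}} = {q1, q2, q3, q4, q5, q6}
EF (AX (¬b ∨ (AF recv))): least fixpoint, start Z0 = {q1, q2, q3, q4, q5, q6}, add states with some successor in Z. Already a fixed point.
Sat(EF (AX (¬b ∨ (AF recv)))) = {q1, q2, q3, q4, q5, q6}
|Sat(EF (AX (¬b ∨ (AF recv))))| = |{q1, q2, q3, q4, q5, q6}| = 6.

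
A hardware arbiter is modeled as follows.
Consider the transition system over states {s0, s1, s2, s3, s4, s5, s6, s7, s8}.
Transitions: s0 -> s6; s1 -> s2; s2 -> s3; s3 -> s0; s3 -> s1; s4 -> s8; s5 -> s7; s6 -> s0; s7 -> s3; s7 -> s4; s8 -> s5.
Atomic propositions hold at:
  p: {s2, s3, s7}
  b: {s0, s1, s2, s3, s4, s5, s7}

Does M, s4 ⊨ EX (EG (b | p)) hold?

Sat(b | p) = {s0, s1, s2, s3, s4, s5, s7}
EG (b | p): greatest fixpoint, start Z0 = {s0, s1, s2, s3, s4, s5, s7}, keep only states in Sat with some successor in Z. Z1 = {s1, s2, s3, s5, s7}; fixed.
Sat(EG (b | p)) = {s1, s2, s3, s5, s7}
Sat(EX (EG (b | p))) = {s : some successor in {s1, s2, s3, s5, s7}} = {s1, s2, s3, s5, s7, s8}
s4 ∉ Sat(EX (EG (b | p))) = {s1, s2, s3, s5, s7, s8}, so the formula does not hold at s4.

No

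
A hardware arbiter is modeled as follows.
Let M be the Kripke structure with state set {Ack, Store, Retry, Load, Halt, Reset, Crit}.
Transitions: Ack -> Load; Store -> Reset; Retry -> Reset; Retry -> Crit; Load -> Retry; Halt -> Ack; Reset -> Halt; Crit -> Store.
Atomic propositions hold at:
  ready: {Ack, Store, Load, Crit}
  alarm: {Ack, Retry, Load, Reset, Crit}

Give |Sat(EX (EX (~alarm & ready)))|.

Sat(~alarm) = {Store, Halt}
Sat(~alarm & ready) = {Store}
Sat(EX (~alarm & ready)) = {s : some successor in {Store}} = {Crit}
Sat(EX (EX (~alarm & ready))) = {s : some successor in {Crit}} = {Retry}
|Sat(EX (EX (~alarm & ready)))| = |{Retry}| = 1.

1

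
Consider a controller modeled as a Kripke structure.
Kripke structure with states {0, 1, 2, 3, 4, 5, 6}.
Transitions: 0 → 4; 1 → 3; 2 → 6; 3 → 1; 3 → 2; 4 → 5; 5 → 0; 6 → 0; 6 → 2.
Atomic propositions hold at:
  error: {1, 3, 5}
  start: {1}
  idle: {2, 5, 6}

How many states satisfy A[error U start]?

1

A[error U start]: least fixpoint, start Z0 = Sat(start) = {1}, add states in Sat(error) with every successor in Z. Already a fixed point.
Sat(A[error U start]) = {1}
|Sat(A[error U start])| = |{1}| = 1.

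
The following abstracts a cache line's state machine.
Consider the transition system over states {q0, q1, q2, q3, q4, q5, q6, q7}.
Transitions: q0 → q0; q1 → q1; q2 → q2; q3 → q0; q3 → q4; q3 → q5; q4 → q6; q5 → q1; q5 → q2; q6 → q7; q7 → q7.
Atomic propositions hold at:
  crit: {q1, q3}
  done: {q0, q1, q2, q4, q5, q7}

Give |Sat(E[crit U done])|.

7

E[crit U done]: least fixpoint, start Z0 = Sat(done) = {q0, q1, q2, q4, q5, q7}, add states in Sat(crit) with some successor in Z. Z1 = {q0, q1, q2, q3, q4, q5, q7}; fixed.
Sat(E[crit U done]) = {q0, q1, q2, q3, q4, q5, q7}
|Sat(E[crit U done])| = |{q0, q1, q2, q3, q4, q5, q7}| = 7.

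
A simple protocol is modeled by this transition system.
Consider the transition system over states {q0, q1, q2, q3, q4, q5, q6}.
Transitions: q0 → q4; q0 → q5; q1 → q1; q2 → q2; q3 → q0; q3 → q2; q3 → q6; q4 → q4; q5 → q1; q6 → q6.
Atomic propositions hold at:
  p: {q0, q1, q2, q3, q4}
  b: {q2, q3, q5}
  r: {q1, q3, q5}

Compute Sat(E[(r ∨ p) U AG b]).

{q2, q3}

Sat(r ∨ p) = {q0, q1, q2, q3, q4, q5}
AG b: greatest fixpoint, start Z0 = {q2, q3, q5}, keep only states in Sat with every successor in Z. Z1 = {q2}; fixed.
Sat(AG b) = {q2}
E[(r ∨ p) U AG b]: least fixpoint, start Z0 = Sat(AG b) = {q2}, add states in Sat(r ∨ p) with some successor in Z. Z1 = {q2, q3}; fixed.
Sat(E[(r ∨ p) U AG b]) = {q2, q3}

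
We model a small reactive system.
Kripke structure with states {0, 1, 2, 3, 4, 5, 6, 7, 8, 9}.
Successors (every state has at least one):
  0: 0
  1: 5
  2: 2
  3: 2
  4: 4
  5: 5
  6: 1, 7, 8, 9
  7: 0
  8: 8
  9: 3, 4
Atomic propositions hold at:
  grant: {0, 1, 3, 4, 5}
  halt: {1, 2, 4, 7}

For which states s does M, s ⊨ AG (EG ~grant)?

Sat(~grant) = {2, 6, 7, 8, 9}
EG ~grant: greatest fixpoint, start Z0 = {2, 6, 7, 8, 9}, keep only states in Sat with some successor in Z. Z1 = {2, 6, 8}; fixed.
Sat(EG ~grant) = {2, 6, 8}
AG (EG ~grant): greatest fixpoint, start Z0 = {2, 6, 8}, keep only states in Sat with every successor in Z. Z1 = {2, 8}; fixed.
Sat(AG (EG ~grant)) = {2, 8}

{2, 8}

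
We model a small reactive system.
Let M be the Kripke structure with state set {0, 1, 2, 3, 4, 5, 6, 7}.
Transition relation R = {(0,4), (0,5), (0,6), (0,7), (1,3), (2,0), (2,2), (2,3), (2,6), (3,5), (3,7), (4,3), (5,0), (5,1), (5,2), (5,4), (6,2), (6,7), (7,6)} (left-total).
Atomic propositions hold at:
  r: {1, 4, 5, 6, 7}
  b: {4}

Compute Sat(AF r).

AF r: least fixpoint, start Z0 = {1, 4, 5, 6, 7}, add states with every successor in Z. Z1 = {0, 1, 3, 4, 5, 6, 7}; fixed.
Sat(AF r) = {0, 1, 3, 4, 5, 6, 7}

{0, 1, 3, 4, 5, 6, 7}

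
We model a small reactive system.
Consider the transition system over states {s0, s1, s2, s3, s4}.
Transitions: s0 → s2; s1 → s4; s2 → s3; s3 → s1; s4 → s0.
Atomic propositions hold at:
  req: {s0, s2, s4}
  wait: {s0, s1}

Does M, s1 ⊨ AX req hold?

Yes

Sat(AX req) = {s : every successor in {s0, s2, s4}} = {s0, s1, s4}
s1 ∈ Sat(AX req) = {s0, s1, s4}, so the formula holds at s1.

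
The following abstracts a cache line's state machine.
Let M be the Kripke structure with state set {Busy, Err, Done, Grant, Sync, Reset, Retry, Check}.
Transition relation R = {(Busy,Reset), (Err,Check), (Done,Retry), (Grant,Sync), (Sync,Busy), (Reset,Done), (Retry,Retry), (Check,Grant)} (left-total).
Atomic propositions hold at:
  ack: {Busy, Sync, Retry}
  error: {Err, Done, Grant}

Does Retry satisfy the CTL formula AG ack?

AG ack: greatest fixpoint, start Z0 = {Busy, Sync, Retry}, keep only states in Sat with every successor in Z. Z1 = {Sync, Retry}; Z2 = {Retry}; fixed.
Sat(AG ack) = {Retry}
Retry ∈ Sat(AG ack) = {Retry}, so the formula holds at Retry.

Yes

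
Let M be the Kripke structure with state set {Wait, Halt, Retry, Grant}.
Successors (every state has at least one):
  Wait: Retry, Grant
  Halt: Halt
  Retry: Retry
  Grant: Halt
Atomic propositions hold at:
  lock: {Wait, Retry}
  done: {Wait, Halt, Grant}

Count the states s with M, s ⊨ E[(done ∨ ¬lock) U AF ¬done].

Sat(¬lock) = {Halt, Grant}
Sat(done ∨ ¬lock) = {Wait, Halt, Grant}
Sat(¬done) = {Retry}
AF ¬done: least fixpoint, start Z0 = {Retry}, add states with every successor in Z. Already a fixed point.
Sat(AF ¬done) = {Retry}
E[(done ∨ ¬lock) U AF ¬done]: least fixpoint, start Z0 = Sat(AF ¬done) = {Retry}, add states in Sat(done ∨ ¬lock) with some successor in Z. Z1 = {Wait, Retry}; fixed.
Sat(E[(done ∨ ¬lock) U AF ¬done]) = {Wait, Retry}
|Sat(E[(done ∨ ¬lock) U AF ¬done])| = |{Wait, Retry}| = 2.

2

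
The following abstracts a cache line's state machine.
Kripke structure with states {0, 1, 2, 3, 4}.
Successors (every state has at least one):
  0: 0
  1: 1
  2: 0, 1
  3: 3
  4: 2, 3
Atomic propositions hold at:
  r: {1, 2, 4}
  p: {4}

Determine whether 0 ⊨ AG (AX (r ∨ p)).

No

Sat(r ∨ p) = {1, 2, 4}
Sat(AX (r ∨ p)) = {s : every successor in {1, 2, 4}} = {1}
AG (AX (r ∨ p)): greatest fixpoint, start Z0 = {1}, keep only states in Sat with every successor in Z. Already a fixed point.
Sat(AG (AX (r ∨ p))) = {1}
0 ∉ Sat(AG (AX (r ∨ p))) = {1}, so the formula does not hold at 0.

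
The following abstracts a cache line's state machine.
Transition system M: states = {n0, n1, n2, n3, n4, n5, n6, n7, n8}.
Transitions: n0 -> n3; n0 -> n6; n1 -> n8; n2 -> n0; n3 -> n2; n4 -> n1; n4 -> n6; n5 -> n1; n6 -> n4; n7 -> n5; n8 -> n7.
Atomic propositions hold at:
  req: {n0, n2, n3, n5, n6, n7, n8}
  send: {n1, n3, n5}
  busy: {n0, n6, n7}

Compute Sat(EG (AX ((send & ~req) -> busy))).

{n0, n2, n3}

Sat(~req) = {n1, n4}
Sat(send & ~req) = {n1}
Sat((send & ~req) -> busy) = {n0, n2, n3, n4, n5, n6, n7, n8}
Sat(AX ((send & ~req) -> busy)) = {s : every successor in {n0, n2, n3, n4, n5, n6, n7, n8}} = {n0, n1, n2, n3, n6, n7, n8}
EG (AX ((send & ~req) -> busy)): greatest fixpoint, start Z0 = {n0, n1, n2, n3, n6, n7, n8}, keep only states in Sat with some successor in Z. Z1 = {n0, n1, n2, n3, n8}; Z2 = {n0, n1, n2, n3}; Z3 = {n0, n2, n3}; fixed.
Sat(EG (AX ((send & ~req) -> busy))) = {n0, n2, n3}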